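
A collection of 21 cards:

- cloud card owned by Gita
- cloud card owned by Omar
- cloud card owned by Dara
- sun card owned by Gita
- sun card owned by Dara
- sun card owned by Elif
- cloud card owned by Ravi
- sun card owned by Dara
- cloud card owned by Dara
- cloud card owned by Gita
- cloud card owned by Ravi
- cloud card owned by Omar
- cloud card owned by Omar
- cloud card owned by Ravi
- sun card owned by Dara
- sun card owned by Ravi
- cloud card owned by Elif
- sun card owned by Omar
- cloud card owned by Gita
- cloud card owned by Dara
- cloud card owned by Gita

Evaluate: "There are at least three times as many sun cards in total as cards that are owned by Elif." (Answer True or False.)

True

There are 7 sun cards.
Count of cards owned by Elif: 2.
The claim requires 7 ≥ 3 × 2 = 6, which holds.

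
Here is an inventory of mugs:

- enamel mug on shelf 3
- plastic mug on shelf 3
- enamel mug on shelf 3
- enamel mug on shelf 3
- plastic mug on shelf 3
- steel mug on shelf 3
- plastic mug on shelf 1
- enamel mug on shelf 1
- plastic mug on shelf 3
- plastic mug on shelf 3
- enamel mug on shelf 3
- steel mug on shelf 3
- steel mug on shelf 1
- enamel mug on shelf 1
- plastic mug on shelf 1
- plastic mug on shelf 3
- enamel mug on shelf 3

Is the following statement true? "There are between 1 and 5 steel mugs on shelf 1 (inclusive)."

steel mugs on shelf 1: 1.
The claim requires 1 ≤ 1 ≤ 5, which holds.

True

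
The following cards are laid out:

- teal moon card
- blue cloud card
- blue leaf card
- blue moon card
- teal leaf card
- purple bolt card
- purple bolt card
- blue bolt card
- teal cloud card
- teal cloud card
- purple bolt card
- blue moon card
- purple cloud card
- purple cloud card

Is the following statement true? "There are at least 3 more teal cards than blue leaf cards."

teal cards: 4.
blue leaf cards: 1.
The claim requires 4 − 1 = 3 ≥ 3, which holds.

True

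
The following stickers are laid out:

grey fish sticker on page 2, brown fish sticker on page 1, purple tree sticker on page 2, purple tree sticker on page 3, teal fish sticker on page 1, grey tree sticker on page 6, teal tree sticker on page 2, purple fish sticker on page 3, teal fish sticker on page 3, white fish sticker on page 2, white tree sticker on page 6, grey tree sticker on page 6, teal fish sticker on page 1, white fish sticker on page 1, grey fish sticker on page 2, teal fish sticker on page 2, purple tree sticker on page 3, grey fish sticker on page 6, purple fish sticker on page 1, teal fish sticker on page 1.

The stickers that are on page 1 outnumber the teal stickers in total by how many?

stickers on page 1: 6.
teal stickers: 6.
6 − 6 = 0.

0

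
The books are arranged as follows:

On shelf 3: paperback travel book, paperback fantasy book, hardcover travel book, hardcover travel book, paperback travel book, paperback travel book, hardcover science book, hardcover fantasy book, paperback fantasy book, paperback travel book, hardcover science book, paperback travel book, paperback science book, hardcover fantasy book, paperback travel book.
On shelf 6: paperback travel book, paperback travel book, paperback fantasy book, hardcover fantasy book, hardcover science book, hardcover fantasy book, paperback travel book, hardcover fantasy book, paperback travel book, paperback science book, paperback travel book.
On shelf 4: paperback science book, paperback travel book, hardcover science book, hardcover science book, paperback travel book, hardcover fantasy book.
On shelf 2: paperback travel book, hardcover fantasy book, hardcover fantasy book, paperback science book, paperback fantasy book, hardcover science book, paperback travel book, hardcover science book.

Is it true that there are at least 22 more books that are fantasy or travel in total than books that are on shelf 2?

False

There are 29 books that are fantasy or travel.
There are 8 books on shelf 2.
The claim requires 29 − 8 = 21 ≥ 22, which does not hold.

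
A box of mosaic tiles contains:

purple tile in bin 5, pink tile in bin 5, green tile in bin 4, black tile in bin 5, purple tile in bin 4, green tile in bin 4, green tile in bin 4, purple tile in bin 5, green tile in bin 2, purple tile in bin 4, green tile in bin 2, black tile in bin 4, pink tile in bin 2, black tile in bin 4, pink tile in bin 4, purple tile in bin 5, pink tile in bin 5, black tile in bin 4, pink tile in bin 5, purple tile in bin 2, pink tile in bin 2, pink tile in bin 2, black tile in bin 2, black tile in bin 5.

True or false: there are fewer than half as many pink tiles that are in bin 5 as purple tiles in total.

|pink tiles in bin 5| = 3.
|purple tiles| = 6.
The claim requires 2 × 3 = 6 < 6, which does not hold.

False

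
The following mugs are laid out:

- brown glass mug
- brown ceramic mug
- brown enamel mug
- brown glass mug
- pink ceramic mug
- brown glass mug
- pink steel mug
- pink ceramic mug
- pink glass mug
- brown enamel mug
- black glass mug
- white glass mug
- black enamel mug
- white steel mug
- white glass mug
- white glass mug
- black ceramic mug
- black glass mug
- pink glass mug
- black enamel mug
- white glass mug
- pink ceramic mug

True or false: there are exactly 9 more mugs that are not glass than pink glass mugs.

There are 11 mugs that are not glass.
There are 2 pink glass mugs.
The claim requires 11 − 2 (= 9) to equal 9, which holds.

True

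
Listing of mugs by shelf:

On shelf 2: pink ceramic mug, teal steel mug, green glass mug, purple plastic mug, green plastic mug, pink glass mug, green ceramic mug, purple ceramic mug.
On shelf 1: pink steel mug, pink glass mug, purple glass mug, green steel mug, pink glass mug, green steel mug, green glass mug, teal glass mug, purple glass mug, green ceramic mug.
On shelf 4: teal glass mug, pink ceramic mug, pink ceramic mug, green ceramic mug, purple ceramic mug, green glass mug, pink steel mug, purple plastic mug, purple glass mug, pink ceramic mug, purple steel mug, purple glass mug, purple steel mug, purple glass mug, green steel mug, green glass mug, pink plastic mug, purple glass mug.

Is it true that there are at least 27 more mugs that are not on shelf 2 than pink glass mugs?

False

|mugs that are not on shelf 2| = 28.
|pink glass mugs| = 3.
The claim requires 28 − 3 = 25 ≥ 27, which does not hold.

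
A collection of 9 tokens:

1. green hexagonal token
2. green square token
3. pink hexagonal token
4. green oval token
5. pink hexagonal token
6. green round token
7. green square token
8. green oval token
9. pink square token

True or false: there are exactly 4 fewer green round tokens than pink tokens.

False

|green round tokens| = 1.
|pink tokens| = 3.
The claim requires 3 − 1 (= 2) to equal 4, which does not hold.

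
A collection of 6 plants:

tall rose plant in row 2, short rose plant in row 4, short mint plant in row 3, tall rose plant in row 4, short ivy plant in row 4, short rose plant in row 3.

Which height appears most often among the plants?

Counts by height: short 4, tall 2.
The maximum is 4, held uniquely by short.

short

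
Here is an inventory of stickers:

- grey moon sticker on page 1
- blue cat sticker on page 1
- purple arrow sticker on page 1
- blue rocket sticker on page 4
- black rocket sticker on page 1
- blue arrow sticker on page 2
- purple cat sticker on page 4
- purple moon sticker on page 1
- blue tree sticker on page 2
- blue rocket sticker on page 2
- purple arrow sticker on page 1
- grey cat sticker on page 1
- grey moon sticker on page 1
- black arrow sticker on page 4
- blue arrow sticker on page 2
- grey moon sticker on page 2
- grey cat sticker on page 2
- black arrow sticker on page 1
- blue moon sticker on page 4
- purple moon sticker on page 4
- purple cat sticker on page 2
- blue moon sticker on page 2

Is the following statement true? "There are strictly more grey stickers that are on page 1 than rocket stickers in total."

False

|grey stickers on page 1| = 3.
|rocket stickers| = 3.
The claim requires 3 > 3, which does not hold.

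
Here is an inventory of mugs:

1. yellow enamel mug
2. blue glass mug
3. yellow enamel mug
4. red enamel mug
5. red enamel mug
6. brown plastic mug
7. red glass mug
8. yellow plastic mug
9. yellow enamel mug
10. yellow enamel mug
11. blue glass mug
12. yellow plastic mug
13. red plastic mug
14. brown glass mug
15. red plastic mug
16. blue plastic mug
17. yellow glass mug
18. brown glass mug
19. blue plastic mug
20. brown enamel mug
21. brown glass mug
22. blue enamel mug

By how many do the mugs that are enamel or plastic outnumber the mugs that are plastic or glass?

mugs that are enamel or plastic: 15.
mugs that are plastic or glass: 14.
15 − 14 = 1.

1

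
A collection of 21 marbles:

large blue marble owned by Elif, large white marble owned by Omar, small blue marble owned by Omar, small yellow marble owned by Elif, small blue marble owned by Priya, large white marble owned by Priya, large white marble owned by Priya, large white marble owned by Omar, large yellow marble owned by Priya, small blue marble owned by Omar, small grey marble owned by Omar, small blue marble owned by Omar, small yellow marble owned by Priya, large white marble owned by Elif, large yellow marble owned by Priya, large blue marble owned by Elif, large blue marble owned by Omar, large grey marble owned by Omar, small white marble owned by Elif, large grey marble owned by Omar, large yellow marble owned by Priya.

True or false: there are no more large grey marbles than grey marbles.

True

There are 2 large grey marbles.
There are 3 grey marbles.
The claim requires 2 ≤ 3, which holds.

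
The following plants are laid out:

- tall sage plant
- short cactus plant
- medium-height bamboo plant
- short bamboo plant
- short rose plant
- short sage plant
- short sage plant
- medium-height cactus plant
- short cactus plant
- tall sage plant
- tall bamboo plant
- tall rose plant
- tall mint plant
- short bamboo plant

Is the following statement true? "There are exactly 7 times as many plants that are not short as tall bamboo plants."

There are 7 plants that are not short.
There is 1 tall bamboo plant.
The claim requires 7 = 7 × 1 = 7, which holds.

True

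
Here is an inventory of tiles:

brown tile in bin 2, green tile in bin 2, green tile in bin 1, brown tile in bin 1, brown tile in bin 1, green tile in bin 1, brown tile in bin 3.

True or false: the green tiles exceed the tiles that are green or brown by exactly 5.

False

|green tiles| = 3.
|tiles that are green or brown| = 7.
The claim requires 3 − 7 (= -4) to equal 5, which does not hold.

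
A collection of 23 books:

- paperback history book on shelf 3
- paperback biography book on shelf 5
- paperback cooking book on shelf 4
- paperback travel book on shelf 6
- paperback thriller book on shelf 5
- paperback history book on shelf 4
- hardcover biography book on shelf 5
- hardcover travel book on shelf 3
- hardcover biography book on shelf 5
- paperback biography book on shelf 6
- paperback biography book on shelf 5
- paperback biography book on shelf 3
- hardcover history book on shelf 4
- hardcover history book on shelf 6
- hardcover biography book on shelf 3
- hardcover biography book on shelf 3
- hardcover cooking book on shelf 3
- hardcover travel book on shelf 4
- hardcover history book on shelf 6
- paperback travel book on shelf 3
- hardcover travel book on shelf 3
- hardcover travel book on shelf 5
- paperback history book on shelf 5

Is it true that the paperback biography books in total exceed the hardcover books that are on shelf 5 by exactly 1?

True

paperback biography books: 4.
hardcover books on shelf 5: 3.
The claim requires 4 − 3 (= 1) to equal 1, which holds.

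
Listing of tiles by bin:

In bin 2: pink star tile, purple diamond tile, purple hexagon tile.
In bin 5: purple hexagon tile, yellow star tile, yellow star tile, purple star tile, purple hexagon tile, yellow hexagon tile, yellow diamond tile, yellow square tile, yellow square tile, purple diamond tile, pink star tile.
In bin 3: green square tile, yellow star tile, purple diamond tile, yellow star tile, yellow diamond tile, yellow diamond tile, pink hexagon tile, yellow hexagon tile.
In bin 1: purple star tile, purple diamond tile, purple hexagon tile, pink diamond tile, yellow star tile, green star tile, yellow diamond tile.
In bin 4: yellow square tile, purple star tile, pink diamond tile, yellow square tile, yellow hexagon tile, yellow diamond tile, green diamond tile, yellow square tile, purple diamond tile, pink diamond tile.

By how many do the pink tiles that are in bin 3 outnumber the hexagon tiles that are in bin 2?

0

pink tiles in bin 3: 1.
hexagon tiles in bin 2: 1.
1 − 1 = 0.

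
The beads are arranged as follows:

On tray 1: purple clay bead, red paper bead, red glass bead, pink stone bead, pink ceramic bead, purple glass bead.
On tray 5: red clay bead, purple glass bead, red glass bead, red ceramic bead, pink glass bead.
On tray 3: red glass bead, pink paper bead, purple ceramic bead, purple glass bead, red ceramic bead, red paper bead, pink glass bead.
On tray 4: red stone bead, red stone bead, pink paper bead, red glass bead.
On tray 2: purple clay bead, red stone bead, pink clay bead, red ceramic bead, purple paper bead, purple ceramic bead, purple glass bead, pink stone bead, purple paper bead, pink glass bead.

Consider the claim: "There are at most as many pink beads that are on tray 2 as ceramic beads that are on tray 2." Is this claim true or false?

|pink beads on tray 2| = 3.
|ceramic beads on tray 2| = 2.
The claim requires 3 ≤ 2, which does not hold.

False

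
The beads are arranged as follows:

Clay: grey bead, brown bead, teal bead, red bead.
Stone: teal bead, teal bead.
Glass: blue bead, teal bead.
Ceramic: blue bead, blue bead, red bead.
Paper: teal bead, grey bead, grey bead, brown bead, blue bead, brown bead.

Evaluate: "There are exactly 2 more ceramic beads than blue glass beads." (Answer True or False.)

|ceramic beads| = 3.
|blue glass beads| = 1.
The claim requires 3 − 1 (= 2) to equal 2, which holds.

True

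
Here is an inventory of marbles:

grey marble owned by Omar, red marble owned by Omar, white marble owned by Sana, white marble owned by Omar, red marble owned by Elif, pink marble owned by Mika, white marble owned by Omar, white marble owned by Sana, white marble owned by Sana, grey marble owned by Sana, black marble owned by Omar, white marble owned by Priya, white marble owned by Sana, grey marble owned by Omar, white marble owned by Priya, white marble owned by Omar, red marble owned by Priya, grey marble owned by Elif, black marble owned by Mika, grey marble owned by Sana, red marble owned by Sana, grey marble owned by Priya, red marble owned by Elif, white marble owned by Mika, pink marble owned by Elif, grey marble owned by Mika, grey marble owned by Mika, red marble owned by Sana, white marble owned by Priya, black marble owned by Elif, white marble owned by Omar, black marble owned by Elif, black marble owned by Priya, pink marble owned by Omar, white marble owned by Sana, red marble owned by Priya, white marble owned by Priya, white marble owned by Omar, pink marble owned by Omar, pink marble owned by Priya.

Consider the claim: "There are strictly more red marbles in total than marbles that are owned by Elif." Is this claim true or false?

red marbles: 7.
marbles owned by Elif: 6.
The claim requires 7 > 6, which holds.

True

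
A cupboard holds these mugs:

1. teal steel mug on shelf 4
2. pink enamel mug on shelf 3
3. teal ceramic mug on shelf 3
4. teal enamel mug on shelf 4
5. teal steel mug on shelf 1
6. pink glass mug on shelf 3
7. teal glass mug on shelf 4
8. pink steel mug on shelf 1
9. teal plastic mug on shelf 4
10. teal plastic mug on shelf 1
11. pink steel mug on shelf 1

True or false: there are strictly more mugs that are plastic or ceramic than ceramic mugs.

|mugs that are plastic or ceramic| = 3.
|ceramic mugs| = 1.
The claim requires 3 > 1, which holds.

True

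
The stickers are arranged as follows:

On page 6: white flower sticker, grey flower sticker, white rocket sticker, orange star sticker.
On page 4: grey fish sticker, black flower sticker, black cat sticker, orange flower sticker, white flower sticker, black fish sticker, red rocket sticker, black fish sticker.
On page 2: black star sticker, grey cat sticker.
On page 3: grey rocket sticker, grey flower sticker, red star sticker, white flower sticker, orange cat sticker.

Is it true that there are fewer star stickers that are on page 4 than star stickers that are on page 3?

There are 0 star stickers on page 4.
There is 1 star sticker on page 3.
The claim requires 0 < 1, which holds.

True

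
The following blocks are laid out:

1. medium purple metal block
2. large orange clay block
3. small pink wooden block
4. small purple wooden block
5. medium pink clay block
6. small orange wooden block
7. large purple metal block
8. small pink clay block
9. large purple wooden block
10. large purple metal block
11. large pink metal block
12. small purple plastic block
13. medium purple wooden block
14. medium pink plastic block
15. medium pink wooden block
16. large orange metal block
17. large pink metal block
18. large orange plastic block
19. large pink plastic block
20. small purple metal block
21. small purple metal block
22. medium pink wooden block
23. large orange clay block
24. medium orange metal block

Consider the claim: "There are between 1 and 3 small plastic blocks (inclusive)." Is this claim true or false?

True

There is 1 small plastic block.
The claim requires 1 ≤ 1 ≤ 3, which holds.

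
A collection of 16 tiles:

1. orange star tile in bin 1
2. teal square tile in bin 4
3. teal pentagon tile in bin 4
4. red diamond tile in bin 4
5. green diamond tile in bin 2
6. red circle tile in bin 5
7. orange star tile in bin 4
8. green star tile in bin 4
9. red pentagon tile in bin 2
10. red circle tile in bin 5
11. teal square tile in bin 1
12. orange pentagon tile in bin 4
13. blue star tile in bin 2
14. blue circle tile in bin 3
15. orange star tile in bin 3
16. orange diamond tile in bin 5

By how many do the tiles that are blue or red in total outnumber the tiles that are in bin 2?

tiles that are blue or red: 6.
tiles in bin 2: 3.
6 − 3 = 3.

3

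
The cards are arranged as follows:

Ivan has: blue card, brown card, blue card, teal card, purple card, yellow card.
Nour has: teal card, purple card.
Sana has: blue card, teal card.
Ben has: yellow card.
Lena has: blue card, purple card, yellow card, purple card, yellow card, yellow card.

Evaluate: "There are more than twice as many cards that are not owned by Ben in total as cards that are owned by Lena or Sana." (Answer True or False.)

cards that are not owned by Ben: 16.
cards owned by Lena or Sana: 8.
The claim requires 16 > 2 × 8 = 16, which does not hold.

False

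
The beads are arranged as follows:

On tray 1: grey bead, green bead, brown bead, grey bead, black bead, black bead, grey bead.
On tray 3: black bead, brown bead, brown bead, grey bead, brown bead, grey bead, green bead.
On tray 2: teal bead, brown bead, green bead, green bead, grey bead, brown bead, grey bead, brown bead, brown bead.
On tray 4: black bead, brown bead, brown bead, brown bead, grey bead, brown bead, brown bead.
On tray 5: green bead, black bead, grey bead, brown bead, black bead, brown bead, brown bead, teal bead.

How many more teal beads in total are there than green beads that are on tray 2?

teal beads: 2.
green beads on tray 2: 2.
2 − 2 = 0.

0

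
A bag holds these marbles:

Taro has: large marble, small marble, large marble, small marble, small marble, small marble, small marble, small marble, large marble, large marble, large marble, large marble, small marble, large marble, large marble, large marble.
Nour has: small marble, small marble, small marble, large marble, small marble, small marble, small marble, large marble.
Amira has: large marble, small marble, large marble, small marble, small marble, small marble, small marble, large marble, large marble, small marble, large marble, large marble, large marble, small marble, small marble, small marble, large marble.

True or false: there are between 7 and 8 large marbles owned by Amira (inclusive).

True

|large marbles owned by Amira| = 8.
The claim requires 7 ≤ 8 ≤ 8, which holds.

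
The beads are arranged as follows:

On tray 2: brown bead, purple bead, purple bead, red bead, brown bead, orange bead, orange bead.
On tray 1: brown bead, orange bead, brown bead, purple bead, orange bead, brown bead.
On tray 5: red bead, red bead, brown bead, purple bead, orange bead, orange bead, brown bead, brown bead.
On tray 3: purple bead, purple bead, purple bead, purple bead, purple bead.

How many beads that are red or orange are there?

orange: 6; red: 3; together 6 + 3 = 9.

9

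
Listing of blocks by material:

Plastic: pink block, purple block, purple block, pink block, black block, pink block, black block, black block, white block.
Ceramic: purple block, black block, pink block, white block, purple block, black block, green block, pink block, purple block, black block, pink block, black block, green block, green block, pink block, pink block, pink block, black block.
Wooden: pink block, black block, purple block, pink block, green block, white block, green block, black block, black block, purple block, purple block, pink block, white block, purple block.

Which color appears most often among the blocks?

pink

Counts by color: pink 12, black 11, purple 9, green 5, white 4.
The maximum is 12, held uniquely by pink.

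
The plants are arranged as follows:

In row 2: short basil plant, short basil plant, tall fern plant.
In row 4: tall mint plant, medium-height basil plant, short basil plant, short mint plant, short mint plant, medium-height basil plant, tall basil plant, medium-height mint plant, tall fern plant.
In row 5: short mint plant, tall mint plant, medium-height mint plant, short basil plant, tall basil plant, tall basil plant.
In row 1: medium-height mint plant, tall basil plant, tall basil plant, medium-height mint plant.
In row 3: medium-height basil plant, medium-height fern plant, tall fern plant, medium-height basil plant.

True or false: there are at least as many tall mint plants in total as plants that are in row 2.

tall mint plants: 2.
plants in row 2: 3.
The claim requires 2 ≥ 3, which does not hold.

False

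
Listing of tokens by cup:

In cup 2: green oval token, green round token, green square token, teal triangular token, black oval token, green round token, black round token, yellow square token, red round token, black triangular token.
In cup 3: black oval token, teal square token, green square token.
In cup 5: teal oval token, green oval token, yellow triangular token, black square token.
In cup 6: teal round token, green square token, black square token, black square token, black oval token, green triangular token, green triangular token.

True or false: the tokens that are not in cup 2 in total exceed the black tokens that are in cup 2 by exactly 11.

tokens that are not in cup 2: 14.
black tokens in cup 2: 3.
The claim requires 14 − 3 (= 11) to equal 11, which holds.

True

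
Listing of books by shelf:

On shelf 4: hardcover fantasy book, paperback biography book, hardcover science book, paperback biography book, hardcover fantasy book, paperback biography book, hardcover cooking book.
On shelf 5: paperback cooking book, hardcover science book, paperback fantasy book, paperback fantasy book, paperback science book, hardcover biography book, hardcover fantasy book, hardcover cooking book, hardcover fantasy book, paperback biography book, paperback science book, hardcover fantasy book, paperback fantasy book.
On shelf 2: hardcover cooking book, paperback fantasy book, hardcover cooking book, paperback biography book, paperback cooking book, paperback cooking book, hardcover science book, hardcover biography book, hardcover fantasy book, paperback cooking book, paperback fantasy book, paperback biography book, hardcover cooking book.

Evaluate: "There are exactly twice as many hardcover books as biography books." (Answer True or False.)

True

|hardcover books| = 16.
|biography books| = 8.
The claim requires 16 = 2 × 8 = 16, which holds.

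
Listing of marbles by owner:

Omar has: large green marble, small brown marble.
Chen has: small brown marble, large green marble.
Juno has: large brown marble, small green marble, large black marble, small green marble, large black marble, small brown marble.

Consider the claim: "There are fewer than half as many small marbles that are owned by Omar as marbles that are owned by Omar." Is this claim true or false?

|small marbles owned by Omar| = 1.
|marbles owned by Omar| = 2.
The claim requires 2 × 1 = 2 < 2, which does not hold.

False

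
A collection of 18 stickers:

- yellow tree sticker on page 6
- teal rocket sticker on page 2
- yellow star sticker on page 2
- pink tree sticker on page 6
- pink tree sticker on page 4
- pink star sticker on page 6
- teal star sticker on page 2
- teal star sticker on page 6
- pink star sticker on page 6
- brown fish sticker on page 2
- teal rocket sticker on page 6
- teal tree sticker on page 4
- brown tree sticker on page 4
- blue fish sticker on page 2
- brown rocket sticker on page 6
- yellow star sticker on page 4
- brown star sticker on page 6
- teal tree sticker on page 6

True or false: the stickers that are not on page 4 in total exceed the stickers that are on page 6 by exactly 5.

True

stickers that are not on page 4: 14.
stickers on page 6: 9.
The claim requires 14 − 9 (= 5) to equal 5, which holds.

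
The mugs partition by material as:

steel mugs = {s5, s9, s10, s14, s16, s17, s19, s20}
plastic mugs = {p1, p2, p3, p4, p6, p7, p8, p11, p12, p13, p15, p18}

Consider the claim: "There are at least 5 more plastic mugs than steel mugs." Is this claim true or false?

plastic mugs: 12.
steel mugs: 8.
The claim requires 12 − 8 = 4 ≥ 5, which does not hold.

False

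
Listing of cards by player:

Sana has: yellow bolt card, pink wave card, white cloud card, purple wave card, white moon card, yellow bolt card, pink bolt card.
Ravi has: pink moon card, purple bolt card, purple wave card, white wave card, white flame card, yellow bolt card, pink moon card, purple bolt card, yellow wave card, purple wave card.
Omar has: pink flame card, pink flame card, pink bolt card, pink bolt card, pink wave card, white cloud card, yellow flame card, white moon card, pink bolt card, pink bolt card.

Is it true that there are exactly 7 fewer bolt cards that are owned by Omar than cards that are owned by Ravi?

bolt cards owned by Omar: 4.
cards owned by Ravi: 10.
The claim requires 10 − 4 (= 6) to equal 7, which does not hold.

False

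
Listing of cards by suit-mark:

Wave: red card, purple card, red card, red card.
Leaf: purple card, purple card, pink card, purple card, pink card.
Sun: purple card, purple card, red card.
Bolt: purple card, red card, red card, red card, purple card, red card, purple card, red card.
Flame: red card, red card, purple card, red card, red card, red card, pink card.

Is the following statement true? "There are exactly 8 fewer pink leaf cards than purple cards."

|pink leaf cards| = 2.
|purple cards| = 10.
The claim requires 10 − 2 (= 8) to equal 8, which holds.

True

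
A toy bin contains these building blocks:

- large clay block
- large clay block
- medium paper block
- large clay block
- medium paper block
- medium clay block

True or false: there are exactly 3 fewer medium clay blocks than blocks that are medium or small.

False

There is 1 medium clay block.
There are 3 blocks that are medium or small.
The claim requires 3 − 1 (= 2) to equal 3, which does not hold.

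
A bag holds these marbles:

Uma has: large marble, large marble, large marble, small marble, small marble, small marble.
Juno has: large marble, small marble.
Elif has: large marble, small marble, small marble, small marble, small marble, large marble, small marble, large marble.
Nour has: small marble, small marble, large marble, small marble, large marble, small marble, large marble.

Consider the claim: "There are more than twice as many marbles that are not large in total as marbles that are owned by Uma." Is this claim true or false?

True

marbles that are not large: 13.
marbles owned by Uma: 6.
The claim requires 13 > 2 × 6 = 12, which holds.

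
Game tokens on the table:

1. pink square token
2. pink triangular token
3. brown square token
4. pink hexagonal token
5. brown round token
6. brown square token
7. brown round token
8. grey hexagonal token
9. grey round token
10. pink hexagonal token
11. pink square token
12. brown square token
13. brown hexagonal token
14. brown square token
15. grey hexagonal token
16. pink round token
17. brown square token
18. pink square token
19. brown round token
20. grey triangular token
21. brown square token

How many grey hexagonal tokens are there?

2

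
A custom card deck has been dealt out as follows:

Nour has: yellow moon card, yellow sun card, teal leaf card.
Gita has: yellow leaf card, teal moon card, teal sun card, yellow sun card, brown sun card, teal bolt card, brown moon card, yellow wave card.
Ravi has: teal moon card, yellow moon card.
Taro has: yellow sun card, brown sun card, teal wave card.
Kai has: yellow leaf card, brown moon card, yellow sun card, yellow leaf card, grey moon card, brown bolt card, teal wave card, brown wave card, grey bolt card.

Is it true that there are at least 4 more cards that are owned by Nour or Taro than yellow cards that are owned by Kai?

cards owned by Nour or Taro: 6.
yellow cards owned by Kai: 3.
The claim requires 6 − 3 = 3 ≥ 4, which does not hold.

False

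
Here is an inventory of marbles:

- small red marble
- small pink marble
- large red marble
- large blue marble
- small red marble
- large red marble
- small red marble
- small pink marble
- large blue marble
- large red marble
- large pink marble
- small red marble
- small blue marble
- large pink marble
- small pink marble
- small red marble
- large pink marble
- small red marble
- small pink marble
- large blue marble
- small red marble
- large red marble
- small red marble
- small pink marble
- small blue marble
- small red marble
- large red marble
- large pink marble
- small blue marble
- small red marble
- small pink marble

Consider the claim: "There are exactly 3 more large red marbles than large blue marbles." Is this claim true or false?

False

large red marbles: 5.
large blue marbles: 3.
The claim requires 5 − 3 (= 2) to equal 3, which does not hold.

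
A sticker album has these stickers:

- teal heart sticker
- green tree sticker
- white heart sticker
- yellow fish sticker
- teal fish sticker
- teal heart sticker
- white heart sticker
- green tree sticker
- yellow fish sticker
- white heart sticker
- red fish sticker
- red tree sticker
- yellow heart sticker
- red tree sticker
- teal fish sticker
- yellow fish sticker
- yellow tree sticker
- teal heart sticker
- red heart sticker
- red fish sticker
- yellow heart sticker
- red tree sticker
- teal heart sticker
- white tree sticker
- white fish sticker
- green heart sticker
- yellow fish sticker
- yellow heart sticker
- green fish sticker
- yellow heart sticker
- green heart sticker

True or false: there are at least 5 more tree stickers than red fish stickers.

True

|tree stickers| = 7.
|red fish stickers| = 2.
The claim requires 7 − 2 = 5 ≥ 5, which holds.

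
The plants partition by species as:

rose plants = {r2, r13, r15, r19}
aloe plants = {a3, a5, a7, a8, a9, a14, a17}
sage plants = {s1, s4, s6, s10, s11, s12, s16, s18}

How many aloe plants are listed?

7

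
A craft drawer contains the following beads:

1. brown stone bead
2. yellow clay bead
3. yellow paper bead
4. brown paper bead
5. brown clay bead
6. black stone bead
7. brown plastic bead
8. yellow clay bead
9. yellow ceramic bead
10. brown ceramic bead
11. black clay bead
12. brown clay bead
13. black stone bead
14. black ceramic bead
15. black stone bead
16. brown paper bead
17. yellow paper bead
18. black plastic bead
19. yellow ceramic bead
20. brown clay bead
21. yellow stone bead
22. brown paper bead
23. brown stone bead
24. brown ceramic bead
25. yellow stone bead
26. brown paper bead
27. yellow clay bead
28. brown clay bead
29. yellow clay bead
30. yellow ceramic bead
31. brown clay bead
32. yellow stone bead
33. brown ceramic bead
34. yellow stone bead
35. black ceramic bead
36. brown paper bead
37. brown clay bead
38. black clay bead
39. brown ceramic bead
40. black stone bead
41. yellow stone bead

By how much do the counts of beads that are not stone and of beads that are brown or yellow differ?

beads that are not stone: 30. beads that are brown or yellow: 32.
|30 − 32| = 32 − 30 = 2.

2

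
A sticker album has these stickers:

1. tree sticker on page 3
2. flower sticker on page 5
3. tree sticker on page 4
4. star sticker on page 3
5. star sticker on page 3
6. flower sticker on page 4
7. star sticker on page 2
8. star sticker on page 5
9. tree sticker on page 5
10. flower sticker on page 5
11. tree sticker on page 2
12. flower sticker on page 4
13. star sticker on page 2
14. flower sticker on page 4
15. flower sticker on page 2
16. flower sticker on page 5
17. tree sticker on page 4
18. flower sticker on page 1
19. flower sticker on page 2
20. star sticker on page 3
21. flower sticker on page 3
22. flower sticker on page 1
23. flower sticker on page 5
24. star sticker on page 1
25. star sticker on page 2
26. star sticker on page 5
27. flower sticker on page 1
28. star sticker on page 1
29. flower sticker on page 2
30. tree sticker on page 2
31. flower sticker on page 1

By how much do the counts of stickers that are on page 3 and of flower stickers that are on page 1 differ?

1

stickers on page 3: 5. flower stickers on page 1: 4.
|5 − 4| = 5 − 4 = 1.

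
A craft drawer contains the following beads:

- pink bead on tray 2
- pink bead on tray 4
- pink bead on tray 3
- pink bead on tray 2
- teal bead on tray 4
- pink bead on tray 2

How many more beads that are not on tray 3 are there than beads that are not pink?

beads that are not on tray 3: 5.
beads that are not pink: 1.
5 − 1 = 4.

4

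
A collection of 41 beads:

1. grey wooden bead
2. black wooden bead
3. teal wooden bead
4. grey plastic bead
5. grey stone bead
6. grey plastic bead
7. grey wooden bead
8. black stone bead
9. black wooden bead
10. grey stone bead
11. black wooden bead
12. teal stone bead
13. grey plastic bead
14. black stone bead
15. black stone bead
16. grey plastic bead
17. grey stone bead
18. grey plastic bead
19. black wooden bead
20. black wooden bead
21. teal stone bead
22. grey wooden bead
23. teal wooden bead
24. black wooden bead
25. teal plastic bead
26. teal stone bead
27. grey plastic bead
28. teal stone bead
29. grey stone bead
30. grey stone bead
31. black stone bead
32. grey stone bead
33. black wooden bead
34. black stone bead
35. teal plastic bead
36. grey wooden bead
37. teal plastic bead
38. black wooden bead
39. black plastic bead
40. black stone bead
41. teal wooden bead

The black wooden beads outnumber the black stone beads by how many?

2

black wooden beads: 8.
black stone beads: 6.
8 − 6 = 2.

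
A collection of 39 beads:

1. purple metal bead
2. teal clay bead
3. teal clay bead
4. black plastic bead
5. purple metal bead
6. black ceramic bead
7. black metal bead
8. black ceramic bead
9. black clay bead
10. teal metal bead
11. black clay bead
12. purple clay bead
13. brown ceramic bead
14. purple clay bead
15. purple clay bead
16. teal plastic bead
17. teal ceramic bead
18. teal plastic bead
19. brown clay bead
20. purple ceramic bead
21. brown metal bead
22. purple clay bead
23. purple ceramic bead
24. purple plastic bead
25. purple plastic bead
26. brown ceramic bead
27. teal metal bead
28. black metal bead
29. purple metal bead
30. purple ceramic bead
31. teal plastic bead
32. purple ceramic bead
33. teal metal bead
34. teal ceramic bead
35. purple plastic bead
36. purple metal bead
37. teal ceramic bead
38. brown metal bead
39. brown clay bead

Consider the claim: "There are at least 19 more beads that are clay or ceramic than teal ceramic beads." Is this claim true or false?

beads that are clay or ceramic: 21.
teal ceramic beads: 3.
The claim requires 21 − 3 = 18 ≥ 19, which does not hold.

False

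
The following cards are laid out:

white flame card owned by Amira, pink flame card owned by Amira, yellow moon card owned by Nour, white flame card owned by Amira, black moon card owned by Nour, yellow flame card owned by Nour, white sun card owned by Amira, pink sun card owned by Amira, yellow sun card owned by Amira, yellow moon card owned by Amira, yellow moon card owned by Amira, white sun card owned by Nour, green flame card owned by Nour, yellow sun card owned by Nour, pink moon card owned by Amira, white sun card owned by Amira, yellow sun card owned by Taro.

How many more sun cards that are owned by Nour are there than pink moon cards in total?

1

sun cards owned by Nour: 2.
pink moon cards: 1.
2 − 1 = 1.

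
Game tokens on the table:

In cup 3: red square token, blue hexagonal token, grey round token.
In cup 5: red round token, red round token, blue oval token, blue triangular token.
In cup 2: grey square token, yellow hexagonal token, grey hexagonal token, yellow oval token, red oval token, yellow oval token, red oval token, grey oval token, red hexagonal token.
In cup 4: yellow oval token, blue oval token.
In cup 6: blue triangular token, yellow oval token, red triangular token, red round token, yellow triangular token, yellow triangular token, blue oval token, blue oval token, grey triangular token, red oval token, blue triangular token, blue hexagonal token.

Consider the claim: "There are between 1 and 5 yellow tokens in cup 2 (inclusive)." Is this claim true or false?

True

yellow tokens in cup 2: 3.
The claim requires 1 ≤ 3 ≤ 5, which holds.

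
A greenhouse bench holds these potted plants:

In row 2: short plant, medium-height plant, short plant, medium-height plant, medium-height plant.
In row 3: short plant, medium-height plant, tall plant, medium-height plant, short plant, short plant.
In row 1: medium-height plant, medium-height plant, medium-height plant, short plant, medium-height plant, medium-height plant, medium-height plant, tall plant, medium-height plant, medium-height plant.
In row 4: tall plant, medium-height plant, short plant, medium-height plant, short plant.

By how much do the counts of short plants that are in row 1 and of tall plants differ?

short plants in row 1: 1. tall plants: 3.
|1 − 3| = 3 − 1 = 2.

2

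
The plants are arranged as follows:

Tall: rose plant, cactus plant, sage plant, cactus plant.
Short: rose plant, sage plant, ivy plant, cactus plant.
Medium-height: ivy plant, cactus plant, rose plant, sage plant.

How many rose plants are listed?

3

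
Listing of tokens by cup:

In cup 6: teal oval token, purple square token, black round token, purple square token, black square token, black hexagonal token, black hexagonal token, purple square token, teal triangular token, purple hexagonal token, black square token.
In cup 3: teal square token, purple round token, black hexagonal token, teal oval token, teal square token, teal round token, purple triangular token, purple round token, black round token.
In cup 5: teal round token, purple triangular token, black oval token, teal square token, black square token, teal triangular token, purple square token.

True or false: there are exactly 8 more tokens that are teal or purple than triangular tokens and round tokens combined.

tokens that are teal or purple: 18.
triangular tokens: 4; round tokens: 6; combined: 4 + 6 = 10.
The claim requires 18 − 10 (= 8) to equal 8, which holds.

True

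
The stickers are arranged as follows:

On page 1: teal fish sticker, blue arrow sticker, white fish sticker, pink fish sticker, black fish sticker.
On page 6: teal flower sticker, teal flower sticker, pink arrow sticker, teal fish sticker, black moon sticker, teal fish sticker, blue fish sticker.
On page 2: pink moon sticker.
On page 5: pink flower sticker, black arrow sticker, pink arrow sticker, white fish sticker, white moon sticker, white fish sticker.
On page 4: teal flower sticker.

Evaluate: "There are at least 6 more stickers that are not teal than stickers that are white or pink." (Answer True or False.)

False

stickers that are not teal: 14.
stickers that are white or pink: 9.
The claim requires 14 − 9 = 5 ≥ 6, which does not hold.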